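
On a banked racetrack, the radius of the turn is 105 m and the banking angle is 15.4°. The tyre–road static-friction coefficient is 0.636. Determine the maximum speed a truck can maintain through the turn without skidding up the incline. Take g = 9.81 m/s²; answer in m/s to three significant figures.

33.7 m/s

At the maximum speed, friction acts down the slope at its limiting value f = μN. Radially (horizontal, toward centre): N sinθ + μN cosθ = mv²/r. Vertically: N cosθ − μN sinθ = mg.
Dividing: v² = r g (sinθ + μcosθ)/(cosθ − μsinθ).
sinθ + μcosθ = 0.2656 + 0.636×0.9641 = 0.8787; cosθ − μsinθ = 0.9641 − 0.636×0.2656 = 0.7952.
v² = 105 × 9.81 × 0.8787/0.7952 = 1138 m²/s², so v = 33.74 m/s.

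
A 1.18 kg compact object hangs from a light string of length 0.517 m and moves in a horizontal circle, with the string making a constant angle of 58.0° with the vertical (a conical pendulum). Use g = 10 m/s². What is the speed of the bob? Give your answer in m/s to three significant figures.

The radius of the circle is r = L sinθ = 0.517 × sin 58.0° = 0.4384 m.
Horizontally T sinθ = mv²/r and vertically T cosθ = mg, so tanθ = v²/(rg).
v = √(r g tanθ) = √(0.4384 × 10.0 × 1.600) = √7.017 = 2.649 m/s.

2.65 m/s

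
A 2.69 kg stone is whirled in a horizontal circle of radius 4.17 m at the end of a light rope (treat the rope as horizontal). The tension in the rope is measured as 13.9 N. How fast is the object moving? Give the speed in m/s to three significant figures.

T = m v²/r ⇒ v = √(T r / m) = √(13.9 × 4.17 / 2.69) = √21.55 = 4.642 m/s.

4.64 m/s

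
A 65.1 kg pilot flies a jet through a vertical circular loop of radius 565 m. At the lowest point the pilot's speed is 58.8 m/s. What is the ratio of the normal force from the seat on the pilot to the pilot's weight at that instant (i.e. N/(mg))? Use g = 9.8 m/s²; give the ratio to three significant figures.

At the bottom, N − mg = mv²/r, so N = m(v²/r + g) and N/(mg) = v²/(rg) + 1 = (58.8)²/(565 × 9.8) + 1 = 0.6244 + 1 = 1.624.

1.62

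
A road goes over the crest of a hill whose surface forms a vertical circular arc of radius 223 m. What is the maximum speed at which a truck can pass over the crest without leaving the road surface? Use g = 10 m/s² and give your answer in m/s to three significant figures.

At the crest the centre of the circle is below the truck, so the net downward (centripetal) force is mg − N = mv²/r.
The truck leaves the road when N → 0, giving v_max = √(g r) = √(10.0 × 223) = 47.22 m/s.

47.2 m/s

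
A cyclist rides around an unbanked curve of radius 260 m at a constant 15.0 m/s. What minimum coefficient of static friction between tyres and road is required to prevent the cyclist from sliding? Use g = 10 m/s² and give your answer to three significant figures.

0.0865

Friction provides the centripetal force: μ_s m g = m v²/r, so μ_s = v²/(g r) = (15.00)²/(10.0 × 260) = 225.0/2600 = 0.08654.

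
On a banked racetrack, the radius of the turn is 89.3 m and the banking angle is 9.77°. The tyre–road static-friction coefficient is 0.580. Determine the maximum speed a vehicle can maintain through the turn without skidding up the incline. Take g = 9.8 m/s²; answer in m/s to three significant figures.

27.0 m/s

At the maximum speed, friction acts down the slope at its limiting value f = μN. Radially (horizontal, toward centre): N sinθ + μN cosθ = mv²/r. Vertically: N cosθ − μN sinθ = mg.
Dividing: v² = r g (sinθ + μcosθ)/(cosθ − μsinθ).
sinθ + μcosθ = 0.1697 + 0.580×0.9855 = 0.7413; cosθ − μsinθ = 0.9855 − 0.580×0.1697 = 0.8871.
v² = 89.3 × 9.8 × 0.7413/0.8871 = 731.3 m²/s², so v = 27.04 m/s.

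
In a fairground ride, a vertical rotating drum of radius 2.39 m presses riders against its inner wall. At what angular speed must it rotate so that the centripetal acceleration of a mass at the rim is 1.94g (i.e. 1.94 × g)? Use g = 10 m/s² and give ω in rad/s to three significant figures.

Centripetal acceleration a_c = ω²r. Setting ω²r = 1.94g:
ω = √(1.94g / r) = √(1.94 × 10.0 / 2.39) = √8.117 = 2.849 rad/s.

2.85 rad/s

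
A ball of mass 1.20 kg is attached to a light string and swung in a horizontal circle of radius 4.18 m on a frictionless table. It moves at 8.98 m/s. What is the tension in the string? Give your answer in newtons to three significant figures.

23.2 N

The tension is the only horizontal force, so it supplies the full centripetal force: T = m v²/r = 1.20 × (8.980)²/4.18 = 1.20 × 80.64/4.18 = 23.15 N.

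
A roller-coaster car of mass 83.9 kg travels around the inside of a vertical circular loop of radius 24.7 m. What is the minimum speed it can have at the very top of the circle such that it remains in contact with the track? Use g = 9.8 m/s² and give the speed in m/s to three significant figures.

At the highest point the centre is directly below, so both the weight and N act inward: N + mg = mv²/r.
At minimum speed N → 0, so mg = mv_min²/r ⇒ v_min = √(g r) = √(9.8 × 24.7) = 15.56 m/s.

15.6 m/s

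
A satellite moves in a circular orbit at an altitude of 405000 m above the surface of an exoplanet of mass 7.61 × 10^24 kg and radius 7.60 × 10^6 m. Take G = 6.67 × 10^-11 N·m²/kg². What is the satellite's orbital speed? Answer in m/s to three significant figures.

7960 m/s

Orbital radius r = R + h = 7.60 × 10^6 + 405000 = 8.005 × 10^6 m.
Gravity supplies the centripetal force: G M m / r² = m v² / r, so v = √(GM/r).
v = √(6.67 × 10^-11 × 7.61 × 10^24 / 8.005 × 10^6) = √(6.341 × 10^7) = 7963 m/s.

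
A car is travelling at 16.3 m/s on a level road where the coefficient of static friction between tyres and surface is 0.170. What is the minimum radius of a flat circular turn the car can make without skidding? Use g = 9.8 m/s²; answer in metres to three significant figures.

At the limit, μ_s m g = m v²/r, so r_min = v²/(μ_s g) = (16.3)²/(0.170 × 9.8) = 265.7/1.666 = 159.5 m.

159 m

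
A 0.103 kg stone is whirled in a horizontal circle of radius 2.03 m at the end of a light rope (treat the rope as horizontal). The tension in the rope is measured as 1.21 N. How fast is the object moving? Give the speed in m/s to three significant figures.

4.88 m/s

T = m v²/r ⇒ v = √(T r / m) = √(1.21 × 2.03 / 0.103) = √23.85 = 4.883 m/s.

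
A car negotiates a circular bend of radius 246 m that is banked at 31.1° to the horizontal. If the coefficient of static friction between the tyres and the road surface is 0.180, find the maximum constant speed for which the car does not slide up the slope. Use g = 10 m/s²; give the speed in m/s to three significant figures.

46.5 m/s

At the maximum speed, friction acts down the slope at its limiting value f = μN. Radially (horizontal, toward centre): N sinθ + μN cosθ = mv²/r. Vertically: N cosθ − μN sinθ = mg.
Dividing: v² = r g (sinθ + μcosθ)/(cosθ − μsinθ).
sinθ + μcosθ = 0.5165 + 0.180×0.8563 = 0.6707; cosθ − μsinθ = 0.8563 − 0.180×0.5165 = 0.7633.
v² = 246 × 10.0 × 0.6707/0.7633 = 2161 m²/s², so v = 46.49 m/s.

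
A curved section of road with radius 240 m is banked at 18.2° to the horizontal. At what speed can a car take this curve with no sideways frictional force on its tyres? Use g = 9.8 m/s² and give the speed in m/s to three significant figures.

On a frictionless banked curve, N sinθ = mv²/r and N cosθ = mg, so tanθ = v²/(rg).
v = √(r g tanθ) = √(240 × 9.8 × tan 18.2°) = √(240 × 9.8 × 0.3288) = √773.3 = 27.81 m/s.

27.8 m/s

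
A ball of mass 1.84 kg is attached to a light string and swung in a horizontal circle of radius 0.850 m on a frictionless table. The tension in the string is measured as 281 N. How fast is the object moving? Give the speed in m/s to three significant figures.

T = m v²/r ⇒ v = √(T r / m) = √(281 × 0.850 / 1.84) = √129.8 = 11.39 m/s.

11.4 m/s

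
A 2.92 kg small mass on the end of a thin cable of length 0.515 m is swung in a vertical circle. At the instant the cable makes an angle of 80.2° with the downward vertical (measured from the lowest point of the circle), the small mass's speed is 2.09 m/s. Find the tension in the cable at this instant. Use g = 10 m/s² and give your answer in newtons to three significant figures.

Take the radial direction toward the centre of the circle as positive. The component of the weight along the string toward the centre is −mg cos φ (φ measured from the bottom), so Newton's second law along the string gives T − mg cos φ = m v²/r.
cos 80.2° = 0.1702, so T = m(v²/r + g cos φ) = 2.92 × ((2.09)²/0.515 + 10.0 × 0.1702) = 2.92 × (8.482 + (1.702)) = 2.92 × 10.18 = 29.74 N.

29.7 N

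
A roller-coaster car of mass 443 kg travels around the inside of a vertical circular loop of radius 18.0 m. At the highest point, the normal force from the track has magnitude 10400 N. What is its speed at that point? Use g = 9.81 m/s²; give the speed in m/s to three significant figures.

At the top, N + mg = mv²/r, so v = √(r(N/m + g)) = √(18.0 × (10400/443 + 9.81)) = √(18.0 × 33.29) = √599.2 = 24.48 m/s.

24.5 m/s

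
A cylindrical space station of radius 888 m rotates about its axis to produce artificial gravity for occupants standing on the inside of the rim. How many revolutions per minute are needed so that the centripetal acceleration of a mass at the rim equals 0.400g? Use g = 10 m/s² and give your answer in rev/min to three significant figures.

0.641 rev/min

Require ω²r = 0.400g, so ω = √(0.400 × 10.0/888) = 0.06712 rad/s.
In rev/min: ω × 60/(2π) = 0.06712 × 60/(2π) = 0.6409 rev/min.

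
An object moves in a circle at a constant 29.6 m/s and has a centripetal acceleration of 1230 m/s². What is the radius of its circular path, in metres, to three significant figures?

0.712 m

a_c = v²/r ⇒ r = v²/a_c = (29.6)²/1230 = 876.2/1230 = 0.7123 m.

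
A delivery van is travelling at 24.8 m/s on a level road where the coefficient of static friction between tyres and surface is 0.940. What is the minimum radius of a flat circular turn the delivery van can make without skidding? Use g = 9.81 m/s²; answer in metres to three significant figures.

66.7 m

At the limit, μ_s m g = m v²/r, so r_min = v²/(μ_s g) = (24.8)²/(0.940 × 9.81) = 615.0/9.221 = 66.70 m.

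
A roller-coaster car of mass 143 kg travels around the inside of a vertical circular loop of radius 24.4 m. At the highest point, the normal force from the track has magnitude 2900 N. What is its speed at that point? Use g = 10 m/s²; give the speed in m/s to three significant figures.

At the top, N + mg = mv²/r, so v = √(r(N/m + g)) = √(24.4 × (2900/143 + 10.0)) = √(24.4 × 30.28) = √738.8 = 27.18 m/s.

27.2 m/s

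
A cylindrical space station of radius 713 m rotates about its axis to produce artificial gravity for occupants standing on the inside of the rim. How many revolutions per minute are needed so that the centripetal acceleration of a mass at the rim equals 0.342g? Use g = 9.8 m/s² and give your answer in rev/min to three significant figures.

Require ω²r = 0.342g, so ω = √(0.342 × 9.8/713) = 0.06856 rad/s.
In rev/min: ω × 60/(2π) = 0.06856 × 60/(2π) = 0.6547 rev/min.

0.655 rev/min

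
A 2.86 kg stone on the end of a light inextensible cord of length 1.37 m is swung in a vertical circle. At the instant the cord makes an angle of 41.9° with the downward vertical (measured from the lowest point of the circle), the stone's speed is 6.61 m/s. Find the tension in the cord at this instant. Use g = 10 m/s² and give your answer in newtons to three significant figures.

Take the radial direction toward the centre of the circle as positive. The component of the weight along the string toward the centre is −mg cos φ (φ measured from the bottom), so Newton's second law along the string gives T − mg cos φ = m v²/r.
cos 41.9° = 0.7443, so T = m(v²/r + g cos φ) = 2.86 × ((6.61)²/1.37 + 10.0 × 0.7443) = 2.86 × (31.89 + (7.443)) = 2.86 × 39.34 = 112.5 N.

112 N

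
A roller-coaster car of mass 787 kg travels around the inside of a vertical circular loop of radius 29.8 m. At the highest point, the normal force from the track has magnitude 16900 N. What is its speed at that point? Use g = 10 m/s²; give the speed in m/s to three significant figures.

At the top, N + mg = mv²/r, so v = √(r(N/m + g)) = √(29.8 × (16900/787 + 10.0)) = √(29.8 × 31.47) = √937.9 = 30.63 m/s.

30.6 m/s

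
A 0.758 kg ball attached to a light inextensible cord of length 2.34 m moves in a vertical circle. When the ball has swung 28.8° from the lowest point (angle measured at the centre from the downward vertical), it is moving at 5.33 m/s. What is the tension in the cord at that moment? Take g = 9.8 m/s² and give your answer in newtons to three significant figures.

Take the radial direction toward the centre of the circle as positive. The component of the weight along the string toward the centre is −mg cos φ (φ measured from the bottom), so Newton's second law along the string gives T − mg cos φ = m v²/r.
cos 28.8° = 0.8763, so T = m(v²/r + g cos φ) = 0.758 × ((5.33)²/2.34 + 9.8 × 0.8763) = 0.758 × (12.14 + (8.588)) = 0.758 × 20.73 = 15.71 N.

15.7 N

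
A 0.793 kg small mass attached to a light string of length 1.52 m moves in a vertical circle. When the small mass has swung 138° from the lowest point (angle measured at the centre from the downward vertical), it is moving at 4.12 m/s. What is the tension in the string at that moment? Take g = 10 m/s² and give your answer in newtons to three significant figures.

Take the radial direction toward the centre of the circle as positive. The component of the weight along the string toward the centre is −mg cos φ (φ measured from the bottom), so Newton's second law along the string gives T − mg cos φ = m v²/r.
cos 138° = -0.7431, so T = m(v²/r + g cos φ) = 0.793 × ((4.12)²/1.52 + 10.0 × -0.7431) = 0.793 × (11.17 + (-7.431)) = 0.793 × 3.736 = 2.963 N.

2.96 N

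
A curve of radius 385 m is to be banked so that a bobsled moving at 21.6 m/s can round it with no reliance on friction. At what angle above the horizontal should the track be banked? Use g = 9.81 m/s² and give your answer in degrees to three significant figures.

7.04°

For a frictionless banked turn: horizontally N sinθ = mv²/r and vertically N cosθ = mg.
Dividing: tanθ = v²/(r g) = (21.6)²/(385 × 9.81) = 466.6/3777 = 0.1235.
θ = arctan(0.1235) = 7.042°.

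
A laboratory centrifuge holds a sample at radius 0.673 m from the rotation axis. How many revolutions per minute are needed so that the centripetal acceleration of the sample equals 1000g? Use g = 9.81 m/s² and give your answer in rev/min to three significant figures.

1150 rev/min

Require ω²r = 1000g, so ω = √(1000 × 9.81/0.673) = 120.7 rad/s.
In rev/min: ω × 60/(2π) = 120.7 × 60/(2π) = 1153 rev/min.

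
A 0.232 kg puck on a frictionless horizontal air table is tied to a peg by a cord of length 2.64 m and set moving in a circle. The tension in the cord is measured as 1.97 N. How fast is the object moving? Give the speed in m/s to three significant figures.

T = m v²/r ⇒ v = √(T r / m) = √(1.97 × 2.64 / 0.232) = √22.42 = 4.735 m/s.

4.73 m/s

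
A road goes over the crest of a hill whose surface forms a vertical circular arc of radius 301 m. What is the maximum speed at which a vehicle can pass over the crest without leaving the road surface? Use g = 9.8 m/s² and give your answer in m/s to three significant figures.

At the crest the centre of the circle is below the vehicle, so the net downward (centripetal) force is mg − N = mv²/r.
The vehicle leaves the road when N → 0, giving v_max = √(g r) = √(9.8 × 301) = 54.31 m/s.

54.3 m/s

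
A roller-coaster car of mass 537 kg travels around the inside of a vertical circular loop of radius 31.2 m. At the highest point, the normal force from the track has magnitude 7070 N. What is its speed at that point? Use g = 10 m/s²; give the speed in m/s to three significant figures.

At the top, N + mg = mv²/r, so v = √(r(N/m + g)) = √(31.2 × (7070/537 + 10.0)) = √(31.2 × 23.17) = √722.8 = 26.88 m/s.

26.9 m/s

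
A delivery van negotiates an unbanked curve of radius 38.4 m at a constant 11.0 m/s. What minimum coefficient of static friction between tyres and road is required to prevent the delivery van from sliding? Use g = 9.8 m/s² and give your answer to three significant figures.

0.322

Friction provides the centripetal force: μ_s m g = m v²/r, so μ_s = v²/(g r) = (11.00)²/(9.8 × 38.4) = 121.0/376.3 = 0.3215.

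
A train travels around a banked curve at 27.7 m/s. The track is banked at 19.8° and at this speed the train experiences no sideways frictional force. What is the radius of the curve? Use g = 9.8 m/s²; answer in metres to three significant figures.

217 m

Frictionless banking: tanθ = v²/(rg), so r = v²/(g tanθ).
r = (27.7)²/(9.8 × tan 19.8°) = 767.3/(9.8 × 0.3600) = 767.3/3.528 = 217.5 m.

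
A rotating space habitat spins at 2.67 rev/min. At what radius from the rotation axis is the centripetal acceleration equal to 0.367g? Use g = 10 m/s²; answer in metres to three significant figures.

ω = 2.67 rev/min × 2π/60 = 0.2796 rad/s.
a_c = ω²r = 0.367g ⇒ r = 0.367 × 10.0 / (0.2796)² = 3.670/0.07818 = 46.94 m.

46.9 m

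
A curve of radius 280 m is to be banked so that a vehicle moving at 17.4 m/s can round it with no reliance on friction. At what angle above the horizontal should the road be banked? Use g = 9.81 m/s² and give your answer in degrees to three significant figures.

6.29°

With no friction, the horizontal component of the normal force provides the centripetal force: N sinθ = mv²/r, while N cosθ = mg vertically.
Dividing: tanθ = v²/(r g) = (17.4)²/(280 × 9.81) = 302.8/2747 = 0.1102.
θ = arctan(0.1102) = 6.290°.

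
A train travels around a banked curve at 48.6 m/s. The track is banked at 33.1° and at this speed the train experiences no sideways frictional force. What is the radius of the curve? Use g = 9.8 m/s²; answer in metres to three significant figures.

Frictionless banking: tanθ = v²/(rg), so r = v²/(g tanθ).
r = (48.6)²/(9.8 × tan 33.1°) = 2362/(9.8 × 0.6519) = 2362/6.389 = 369.7 m.

370 m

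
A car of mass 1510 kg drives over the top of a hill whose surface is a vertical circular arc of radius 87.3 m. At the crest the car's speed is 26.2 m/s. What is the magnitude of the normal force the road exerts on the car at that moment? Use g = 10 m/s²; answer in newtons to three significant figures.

3230 N

At the crest the centripetal acceleration points downward (toward the centre of the arc), so mg − N = mv²/r.
N = m(g − v²/r) = 1510 × (10.0 − (26.2)²/87.3) = 1510 × (10.0 − 7.863) = 1510 × 2.137 = 3227 N.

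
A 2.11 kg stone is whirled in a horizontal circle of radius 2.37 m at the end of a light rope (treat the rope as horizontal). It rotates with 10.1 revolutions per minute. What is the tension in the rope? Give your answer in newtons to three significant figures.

5.59 N

ω = 10.1 rev/min × 2π/60 = 1.058 rad/s, so v = ωr = 1.058 × 2.37 = 2.507 m/s.
The tension is the only horizontal force, so it supplies the full centripetal force: T = m v²/r = 2.11 × (2.507)²/2.37 = 2.11 × 6.283/2.37 = 5.594 N.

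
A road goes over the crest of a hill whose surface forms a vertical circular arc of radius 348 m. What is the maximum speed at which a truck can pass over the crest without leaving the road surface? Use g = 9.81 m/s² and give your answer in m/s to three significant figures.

58.4 m/s

At the crest the centre of the circle is below the truck, so the net downward (centripetal) force is mg − N = mv²/r.
The truck leaves the road when N → 0, giving v_max = √(g r) = √(9.81 × 348) = 58.43 m/s.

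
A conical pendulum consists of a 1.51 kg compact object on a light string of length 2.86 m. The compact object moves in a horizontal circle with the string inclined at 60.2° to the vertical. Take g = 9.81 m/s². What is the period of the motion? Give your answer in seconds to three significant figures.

r = L sinθ = 2.482 m. From T sinθ = mω²r and T cosθ = mg: tanθ = ω²r/g, so ω² = g tanθ / r = g/(L cosθ).
ω = √(g/(L cosθ)) = √(9.81/(2.86 × 0.4970)) = √6.902 = 2.627 rad/s.
Period = 2π/ω = 2.392 s.

2.39 s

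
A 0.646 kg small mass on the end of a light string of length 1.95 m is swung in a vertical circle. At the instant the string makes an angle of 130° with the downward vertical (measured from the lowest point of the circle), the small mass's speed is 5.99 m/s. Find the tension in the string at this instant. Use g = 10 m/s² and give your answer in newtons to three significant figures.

Take the radial direction toward the centre of the circle as positive. The component of the weight along the string toward the centre is −mg cos φ (φ measured from the bottom), so Newton's second law along the string gives T − mg cos φ = m v²/r.
cos 130° = -0.6428, so T = m(v²/r + g cos φ) = 0.646 × ((5.99)²/1.95 + 10.0 × -0.6428) = 0.646 × (18.40 + (-6.428)) = 0.646 × 11.97 = 7.734 N.

7.73 N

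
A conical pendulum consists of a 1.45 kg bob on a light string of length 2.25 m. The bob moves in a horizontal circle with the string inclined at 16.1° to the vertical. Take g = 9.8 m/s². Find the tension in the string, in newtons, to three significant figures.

14.8 N

Vertically the bob has no acceleration, so T cosθ = mg.
T = mg/cosθ = 1.45 × 9.8 / cos 16.1° = 14.21/0.9608 = 14.79 N.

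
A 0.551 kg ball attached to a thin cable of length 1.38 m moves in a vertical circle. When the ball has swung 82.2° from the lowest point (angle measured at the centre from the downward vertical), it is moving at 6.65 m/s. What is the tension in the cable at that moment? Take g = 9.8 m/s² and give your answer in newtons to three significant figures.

Take the radial direction toward the centre of the circle as positive. The component of the weight along the string toward the centre is −mg cos φ (φ measured from the bottom), so Newton's second law along the string gives T − mg cos φ = m v²/r.
cos 82.2° = 0.1357, so T = m(v²/r + g cos φ) = 0.551 × ((6.65)²/1.38 + 9.8 × 0.1357) = 0.551 × (32.05 + (1.330)) = 0.551 × 33.38 = 18.39 N.

18.4 N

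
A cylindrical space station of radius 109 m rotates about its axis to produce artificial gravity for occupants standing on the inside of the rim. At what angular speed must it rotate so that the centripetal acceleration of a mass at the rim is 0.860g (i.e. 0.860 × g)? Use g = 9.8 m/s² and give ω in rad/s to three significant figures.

0.278 rad/s

Centripetal acceleration a_c = ω²r. Setting ω²r = 0.860g:
ω = √(0.860g / r) = √(0.860 × 9.8 / 109) = √0.07732 = 0.2781 rad/s.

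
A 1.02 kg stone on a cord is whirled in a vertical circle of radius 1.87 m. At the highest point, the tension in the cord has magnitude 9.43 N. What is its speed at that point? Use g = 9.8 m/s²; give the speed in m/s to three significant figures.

At the top, T + mg = mv²/r, so v = √(r(T/m + g)) = √(1.87 × (9.43/1.02 + 9.8)) = √(1.87 × 19.05) = √35.61 = 5.968 m/s.

5.97 m/s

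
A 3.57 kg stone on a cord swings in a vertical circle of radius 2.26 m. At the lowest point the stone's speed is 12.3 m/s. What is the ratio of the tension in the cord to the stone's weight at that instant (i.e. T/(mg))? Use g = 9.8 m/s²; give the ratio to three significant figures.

7.83

At the bottom, T − mg = mv²/r, so T = m(v²/r + g) and T/(mg) = v²/(rg) + 1 = (12.3)²/(2.26 × 9.8) + 1 = 6.831 + 1 = 7.831.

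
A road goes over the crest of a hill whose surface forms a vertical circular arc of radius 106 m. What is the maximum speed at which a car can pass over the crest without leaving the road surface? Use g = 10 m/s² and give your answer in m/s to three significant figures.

At the crest the centre of the circle is below the car, so the net downward (centripetal) force is mg − N = mv²/r.
The car leaves the road when N → 0, giving v_max = √(g r) = √(10.0 × 106) = 32.56 m/s.

32.6 m/s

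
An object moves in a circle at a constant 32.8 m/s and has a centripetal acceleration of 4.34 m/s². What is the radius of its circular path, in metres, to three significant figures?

248 m

a_c = v²/r ⇒ r = v²/a_c = (32.8)²/4.34 = 1076/4.34 = 247.9 m.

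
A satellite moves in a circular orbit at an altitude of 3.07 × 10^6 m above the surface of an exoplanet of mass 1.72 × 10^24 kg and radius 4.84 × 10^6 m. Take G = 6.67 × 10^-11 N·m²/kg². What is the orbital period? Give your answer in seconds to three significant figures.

13100 s

r = R + h = 4.84 × 10^6 + 3.07 × 10^6 = 7.910 × 10^6 m. Gravity provides the centripetal force: G M m / r² = m v² / r ⇒ v = √(GM/r) = 3808 m/s.
T = 2πr/v = 2π × 7.910 × 10^6 / 3808 = 13050 s.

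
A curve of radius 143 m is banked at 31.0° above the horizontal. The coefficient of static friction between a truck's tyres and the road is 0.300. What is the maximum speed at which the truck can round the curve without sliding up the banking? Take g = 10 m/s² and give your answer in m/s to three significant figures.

At the maximum speed, friction acts down the slope at its limiting value f = μN. Radially (horizontal, toward centre): N sinθ + μN cosθ = mv²/r. Vertically: N cosθ − μN sinθ = mg.
Dividing: v² = r g (sinθ + μcosθ)/(cosθ − μsinθ).
sinθ + μcosθ = 0.5150 + 0.300×0.8572 = 0.7722; cosθ − μsinθ = 0.8572 − 0.300×0.5150 = 0.7027.
v² = 143 × 10.0 × 0.7722/0.7027 = 1572 m²/s², so v = 39.64 m/s.

39.6 m/s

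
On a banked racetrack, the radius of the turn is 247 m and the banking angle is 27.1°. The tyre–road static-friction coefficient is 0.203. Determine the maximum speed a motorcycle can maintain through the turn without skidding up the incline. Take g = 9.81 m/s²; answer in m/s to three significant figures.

44.0 m/s

At the maximum speed, friction acts down the slope at its limiting value f = μN. Radially (horizontal, toward centre): N sinθ + μN cosθ = mv²/r. Vertically: N cosθ − μN sinθ = mg.
Dividing: v² = r g (sinθ + μcosθ)/(cosθ − μsinθ).
sinθ + μcosθ = 0.4555 + 0.203×0.8902 = 0.6363; cosθ − μsinθ = 0.8902 − 0.203×0.4555 = 0.7977.
v² = 247 × 9.81 × 0.6363/0.7977 = 1933 m²/s², so v = 43.96 m/s.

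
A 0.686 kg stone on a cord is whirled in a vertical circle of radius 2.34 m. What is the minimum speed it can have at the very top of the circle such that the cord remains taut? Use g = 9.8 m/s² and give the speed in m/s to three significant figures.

4.79 m/s

At the highest point the centre is directly below, so both the weight and T act inward: T + mg = mv²/r.
At minimum speed T → 0, so mg = mv_min²/r ⇒ v_min = √(g r) = √(9.8 × 2.34) = 4.789 m/s.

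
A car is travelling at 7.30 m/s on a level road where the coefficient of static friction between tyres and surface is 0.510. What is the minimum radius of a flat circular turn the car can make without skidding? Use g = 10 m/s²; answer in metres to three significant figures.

At the limit, μ_s m g = m v²/r, so r_min = v²/(μ_s g) = (7.30)²/(0.510 × 10.0) = 53.29/5.100 = 10.45 m.

10.4 m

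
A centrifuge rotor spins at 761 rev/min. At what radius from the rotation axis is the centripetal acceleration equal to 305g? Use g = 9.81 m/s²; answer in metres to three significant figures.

ω = 761 rev/min × 2π/60 = 79.69 rad/s.
a_c = ω²r = 305g ⇒ r = 305 × 9.81 / (79.69)² = 2992/6351 = 0.4711 m.

0.471 m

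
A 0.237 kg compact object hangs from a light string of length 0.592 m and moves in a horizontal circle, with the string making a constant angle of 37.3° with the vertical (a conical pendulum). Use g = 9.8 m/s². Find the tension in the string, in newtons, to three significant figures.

Vertically the bob has no acceleration, so T cosθ = mg.
T = mg/cosθ = 0.237 × 9.8 / cos 37.3° = 2.323/0.7955 = 2.920 N.

2.92 N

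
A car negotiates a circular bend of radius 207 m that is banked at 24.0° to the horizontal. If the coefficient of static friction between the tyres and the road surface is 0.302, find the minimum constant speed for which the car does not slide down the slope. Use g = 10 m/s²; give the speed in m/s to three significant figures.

At the minimum speed, friction acts up the slope at its limiting value f = μN. Radially (horizontal, toward centre): N sinθ − μN cosθ = mv²/r. Vertically: N cosθ + μN sinθ = mg.
Dividing: v² = r g (sinθ − μcosθ)/(cosθ + μsinθ).
sinθ − μcosθ = 0.4067 − 0.302×0.9135 = 0.1308; cosθ + μsinθ = 0.9135 + 0.302×0.4067 = 1.036.
v² = 207 × 10.0 × 0.1308/1.036 = 261.3 m²/s², so v = 16.17 m/s.

16.2 m/s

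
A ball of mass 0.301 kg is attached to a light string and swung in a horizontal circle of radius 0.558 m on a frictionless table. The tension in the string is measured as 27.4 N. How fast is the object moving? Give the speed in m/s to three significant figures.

T = m v²/r ⇒ v = √(T r / m) = √(27.4 × 0.558 / 0.301) = √50.79 = 7.127 m/s.

7.13 m/s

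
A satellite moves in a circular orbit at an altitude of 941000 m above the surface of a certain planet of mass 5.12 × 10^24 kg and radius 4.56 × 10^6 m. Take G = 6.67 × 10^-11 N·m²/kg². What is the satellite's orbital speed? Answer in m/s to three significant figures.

7880 m/s

Orbital radius r = R + h = 4.56 × 10^6 + 941000 = 5.501 × 10^6 m.
Gravity supplies the centripetal force: G M m / r² = m v² / r, so v = √(GM/r).
v = √(6.67 × 10^-11 × 5.12 × 10^24 / 5.501 × 10^6) = √(6.208 × 10^7) = 7879 m/s.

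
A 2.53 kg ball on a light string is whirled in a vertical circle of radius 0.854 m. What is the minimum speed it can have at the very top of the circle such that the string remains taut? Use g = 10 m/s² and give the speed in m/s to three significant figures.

2.92 m/s

At the highest point the centre is directly below, so both the weight and T act inward: T + mg = mv²/r.
At minimum speed T → 0, so mg = mv_min²/r ⇒ v_min = √(g r) = √(10.0 × 0.854) = 2.922 m/s.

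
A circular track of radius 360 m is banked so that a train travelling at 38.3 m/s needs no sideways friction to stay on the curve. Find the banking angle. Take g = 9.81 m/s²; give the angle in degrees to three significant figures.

For a frictionless banked turn: horizontally N sinθ = mv²/r and vertically N cosθ = mg.
Dividing: tanθ = v²/(r g) = (38.3)²/(360 × 9.81) = 1467/3532 = 0.4154.
θ = arctan(0.4154) = 22.56°.

22.6°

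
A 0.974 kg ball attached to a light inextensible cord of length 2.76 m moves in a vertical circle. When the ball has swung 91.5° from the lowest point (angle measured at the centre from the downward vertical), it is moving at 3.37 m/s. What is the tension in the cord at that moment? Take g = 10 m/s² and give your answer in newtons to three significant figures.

3.75 N

Take the radial direction toward the centre of the circle as positive. The component of the weight along the string toward the centre is −mg cos φ (φ measured from the bottom), so Newton's second law along the string gives T − mg cos φ = m v²/r.
cos 91.5° = -0.02618, so T = m(v²/r + g cos φ) = 0.974 × ((3.37)²/2.76 + 10.0 × -0.02618) = 0.974 × (4.115 + (-0.2618)) = 0.974 × 3.853 = 3.753 N.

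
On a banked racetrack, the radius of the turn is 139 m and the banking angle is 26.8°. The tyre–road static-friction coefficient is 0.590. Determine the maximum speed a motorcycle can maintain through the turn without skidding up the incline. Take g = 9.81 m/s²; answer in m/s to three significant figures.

At the maximum speed, friction acts down the slope at its limiting value f = μN. Radially (horizontal, toward centre): N sinθ + μN cosθ = mv²/r. Vertically: N cosθ − μN sinθ = mg.
Dividing: v² = r g (sinθ + μcosθ)/(cosθ − μsinθ).
sinθ + μcosθ = 0.4509 + 0.590×0.8926 = 0.9775; cosθ − μsinθ = 0.8926 − 0.590×0.4509 = 0.6266.
v² = 139 × 9.81 × 0.9775/0.6266 = 2127 m²/s², so v = 46.12 m/s.

46.1 m/s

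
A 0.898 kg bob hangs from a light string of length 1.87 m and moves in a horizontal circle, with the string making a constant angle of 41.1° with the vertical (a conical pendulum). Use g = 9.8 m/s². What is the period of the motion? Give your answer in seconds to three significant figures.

2.38 s

r = L sinθ = 1.229 m. From T sinθ = mω²r and T cosθ = mg: tanθ = ω²r/g, so ω² = g tanθ / r = g/(L cosθ).
ω = √(g/(L cosθ)) = √(9.8/(1.87 × 0.7536)) = √6.954 = 2.637 rad/s.
Period = 2π/ω = 2.383 s.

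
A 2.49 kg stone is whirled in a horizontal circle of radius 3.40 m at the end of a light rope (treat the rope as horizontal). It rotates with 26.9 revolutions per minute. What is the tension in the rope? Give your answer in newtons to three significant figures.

ω = 26.9 rev/min × 2π/60 = 2.817 rad/s, so v = ωr = 2.817 × 3.40 = 9.578 m/s.
The tension is the only horizontal force, so it supplies the full centripetal force: T = m v²/r = 2.49 × (9.578)²/3.40 = 2.49 × 91.73/3.40 = 67.18 N.

67.2 N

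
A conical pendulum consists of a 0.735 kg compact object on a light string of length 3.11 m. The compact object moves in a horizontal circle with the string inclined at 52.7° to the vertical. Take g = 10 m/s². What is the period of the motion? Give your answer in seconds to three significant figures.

r = L sinθ = 2.474 m. From T sinθ = mω²r and T cosθ = mg: tanθ = ω²r/g, so ω² = g tanθ / r = g/(L cosθ).
ω = √(g/(L cosθ)) = √(10.0/(3.11 × 0.6060)) = √5.306 = 2.303 rad/s.
Period = 2π/ω = 2.728 s.

2.73 s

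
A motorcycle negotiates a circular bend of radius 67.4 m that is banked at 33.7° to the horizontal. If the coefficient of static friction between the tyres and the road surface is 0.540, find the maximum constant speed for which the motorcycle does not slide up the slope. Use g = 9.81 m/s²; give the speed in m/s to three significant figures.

35.3 m/s

At the maximum speed, friction acts down the slope at its limiting value f = μN. Radially (horizontal, toward centre): N sinθ + μN cosθ = mv²/r. Vertically: N cosθ − μN sinθ = mg.
Dividing: v² = r g (sinθ + μcosθ)/(cosθ − μsinθ).
sinθ + μcosθ = 0.5548 + 0.540×0.8320 = 1.004; cosθ − μsinθ = 0.8320 − 0.540×0.5548 = 0.5323.
v² = 67.4 × 9.81 × 1.004/0.5323 = 1247 m²/s², so v = 35.31 m/s.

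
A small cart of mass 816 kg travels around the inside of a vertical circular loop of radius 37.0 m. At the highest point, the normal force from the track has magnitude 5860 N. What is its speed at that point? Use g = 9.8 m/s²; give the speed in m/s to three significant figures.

25.1 m/s

At the top, N + mg = mv²/r, so v = √(r(N/m + g)) = √(37.0 × (5860/816 + 9.8)) = √(37.0 × 16.98) = √628.3 = 25.07 m/s.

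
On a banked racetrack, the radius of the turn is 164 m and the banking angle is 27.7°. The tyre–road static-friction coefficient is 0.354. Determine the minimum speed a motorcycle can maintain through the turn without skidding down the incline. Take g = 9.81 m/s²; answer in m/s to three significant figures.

15.2 m/s

At the minimum speed, friction acts up the slope at its limiting value f = μN. Radially (horizontal, toward centre): N sinθ − μN cosθ = mv²/r. Vertically: N cosθ + μN sinθ = mg.
Dividing: v² = r g (sinθ − μcosθ)/(cosθ + μsinθ).
sinθ − μcosθ = 0.4648 − 0.354×0.8854 = 0.1514; cosθ + μsinθ = 0.8854 + 0.354×0.4648 = 1.050.
v² = 164 × 9.81 × 0.1514/1.050 = 232.0 m²/s², so v = 15.23 m/s.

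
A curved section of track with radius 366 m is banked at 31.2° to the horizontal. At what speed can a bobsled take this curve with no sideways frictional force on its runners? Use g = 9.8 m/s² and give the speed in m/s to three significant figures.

46.6 m/s

On a frictionless banked curve, N sinθ = mv²/r and N cosθ = mg, so tanθ = v²/(rg).
v = √(r g tanθ) = √(366 × 9.8 × tan 31.2°) = √(366 × 9.8 × 0.6056) = √2172 = 46.61 m/s.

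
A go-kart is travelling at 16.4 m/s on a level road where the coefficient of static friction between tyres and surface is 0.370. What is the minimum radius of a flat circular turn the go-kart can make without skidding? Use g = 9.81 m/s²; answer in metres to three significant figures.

At the limit, μ_s m g = m v²/r, so r_min = v²/(μ_s g) = (16.4)²/(0.370 × 9.81) = 269.0/3.630 = 74.10 m.

74.1 m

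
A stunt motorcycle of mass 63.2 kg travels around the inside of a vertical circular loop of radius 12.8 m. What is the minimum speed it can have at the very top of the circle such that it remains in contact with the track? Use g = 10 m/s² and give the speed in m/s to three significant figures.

11.3 m/s

At the highest point the centre is directly below, so both the weight and N act inward: N + mg = mv²/r.
At minimum speed N → 0, so mg = mv_min²/r ⇒ v_min = √(g r) = √(10.0 × 12.8) = 11.31 m/s.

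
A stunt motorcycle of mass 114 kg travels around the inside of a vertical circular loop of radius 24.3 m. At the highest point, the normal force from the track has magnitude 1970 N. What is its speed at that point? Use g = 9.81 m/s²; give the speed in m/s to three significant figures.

At the top, N + mg = mv²/r, so v = √(r(N/m + g)) = √(24.3 × (1970/114 + 9.81)) = √(24.3 × 27.09) = √658.3 = 25.66 m/s.

25.7 m/s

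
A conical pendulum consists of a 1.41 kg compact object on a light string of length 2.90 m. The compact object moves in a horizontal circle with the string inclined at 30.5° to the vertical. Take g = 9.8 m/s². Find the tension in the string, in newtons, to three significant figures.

Vertically the bob has no acceleration, so T cosθ = mg.
T = mg/cosθ = 1.41 × 9.8 / cos 30.5° = 13.82/0.8616 = 16.04 N.

16.0 N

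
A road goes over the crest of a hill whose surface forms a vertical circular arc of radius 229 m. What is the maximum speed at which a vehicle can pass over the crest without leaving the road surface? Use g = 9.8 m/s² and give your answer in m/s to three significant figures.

47.4 m/s

At the crest the centre of the circle is below the vehicle, so the net downward (centripetal) force is mg − N = mv²/r.
The vehicle leaves the road when N → 0, giving v_max = √(g r) = √(9.8 × 229) = 47.37 m/s.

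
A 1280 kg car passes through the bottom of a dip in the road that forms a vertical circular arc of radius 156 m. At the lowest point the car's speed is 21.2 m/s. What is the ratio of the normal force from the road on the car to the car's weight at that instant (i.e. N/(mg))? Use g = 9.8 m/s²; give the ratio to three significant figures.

1.29

At the bottom, N − mg = mv²/r, so N = m(v²/r + g) and N/(mg) = v²/(rg) + 1 = (21.2)²/(156 × 9.8) + 1 = 0.2940 + 1 = 1.294.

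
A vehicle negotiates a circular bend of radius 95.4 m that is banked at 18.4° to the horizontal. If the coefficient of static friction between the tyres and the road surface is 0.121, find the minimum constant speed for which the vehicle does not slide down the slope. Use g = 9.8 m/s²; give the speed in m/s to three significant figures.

At the minimum speed, friction acts up the slope at its limiting value f = μN. Radially (horizontal, toward centre): N sinθ − μN cosθ = mv²/r. Vertically: N cosθ + μN sinθ = mg.
Dividing: v² = r g (sinθ − μcosθ)/(cosθ + μsinθ).
sinθ − μcosθ = 0.3156 − 0.121×0.9489 = 0.2008; cosθ + μsinθ = 0.9489 + 0.121×0.3156 = 0.9871.
v² = 95.4 × 9.8 × 0.2008/0.9871 = 190.2 m²/s², so v = 13.79 m/s.

13.8 m/s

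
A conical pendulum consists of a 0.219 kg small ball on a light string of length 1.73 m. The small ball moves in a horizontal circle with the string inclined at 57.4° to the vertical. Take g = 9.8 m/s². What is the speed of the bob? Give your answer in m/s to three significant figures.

4.73 m/s

The radius of the circle is r = L sinθ = 1.73 × sin 57.4° = 1.457 m.
Horizontally T sinθ = mv²/r and vertically T cosθ = mg, so tanθ = v²/(rg).
v = √(r g tanθ) = √(1.457 × 9.8 × 1.564) = √22.33 = 4.726 m/s.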